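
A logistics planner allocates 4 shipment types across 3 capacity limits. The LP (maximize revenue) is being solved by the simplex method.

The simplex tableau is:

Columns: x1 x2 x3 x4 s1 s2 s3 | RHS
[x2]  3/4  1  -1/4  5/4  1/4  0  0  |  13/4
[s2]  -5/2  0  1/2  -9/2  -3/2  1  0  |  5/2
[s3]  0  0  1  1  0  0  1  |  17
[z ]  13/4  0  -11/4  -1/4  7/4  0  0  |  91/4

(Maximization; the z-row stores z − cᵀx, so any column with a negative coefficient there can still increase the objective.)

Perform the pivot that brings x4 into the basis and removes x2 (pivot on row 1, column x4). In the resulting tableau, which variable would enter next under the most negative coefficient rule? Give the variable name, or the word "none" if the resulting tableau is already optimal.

Pivot element 5/4. New z-row = old z-row − (-1/4)·(row 1/(5/4)).
Updated z-row coefficients: x1: 17/5, x2: 1/5, x3: -14/5, x4: 0, s1: 9/5, s2: 0, s3: 0.
The most negative is -14/5 in column x3, so x3 would enter next.

x3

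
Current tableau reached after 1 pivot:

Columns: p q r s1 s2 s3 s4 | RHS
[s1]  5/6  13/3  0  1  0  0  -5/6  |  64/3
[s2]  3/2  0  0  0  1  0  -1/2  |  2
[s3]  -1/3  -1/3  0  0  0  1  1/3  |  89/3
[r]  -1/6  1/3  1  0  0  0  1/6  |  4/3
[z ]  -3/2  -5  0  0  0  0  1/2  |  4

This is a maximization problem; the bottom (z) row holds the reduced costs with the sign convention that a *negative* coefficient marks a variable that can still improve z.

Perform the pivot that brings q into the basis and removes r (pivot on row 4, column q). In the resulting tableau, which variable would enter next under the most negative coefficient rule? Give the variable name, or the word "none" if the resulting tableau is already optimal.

Pivot element 1/3. New z-row = old z-row − (-5)·(row 4/(1/3)).
Updated z-row coefficients: p: -4, q: 0, r: 15, s1: 0, s2: 0, s3: 0, s4: 3.
The most negative is -4 in column p, so p would enter next.

p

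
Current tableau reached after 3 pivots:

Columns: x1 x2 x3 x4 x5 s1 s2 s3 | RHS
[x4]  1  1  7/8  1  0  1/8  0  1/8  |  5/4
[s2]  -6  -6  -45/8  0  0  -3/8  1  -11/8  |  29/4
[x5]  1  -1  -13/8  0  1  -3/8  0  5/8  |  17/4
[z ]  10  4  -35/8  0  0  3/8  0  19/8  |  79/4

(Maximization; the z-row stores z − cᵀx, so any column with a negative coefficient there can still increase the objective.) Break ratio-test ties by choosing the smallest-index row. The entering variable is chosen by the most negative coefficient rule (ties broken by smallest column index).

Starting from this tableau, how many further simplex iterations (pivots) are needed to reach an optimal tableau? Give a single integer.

pivot: x3 in, x4 out → z = 26
No improving column remains; optimal.

1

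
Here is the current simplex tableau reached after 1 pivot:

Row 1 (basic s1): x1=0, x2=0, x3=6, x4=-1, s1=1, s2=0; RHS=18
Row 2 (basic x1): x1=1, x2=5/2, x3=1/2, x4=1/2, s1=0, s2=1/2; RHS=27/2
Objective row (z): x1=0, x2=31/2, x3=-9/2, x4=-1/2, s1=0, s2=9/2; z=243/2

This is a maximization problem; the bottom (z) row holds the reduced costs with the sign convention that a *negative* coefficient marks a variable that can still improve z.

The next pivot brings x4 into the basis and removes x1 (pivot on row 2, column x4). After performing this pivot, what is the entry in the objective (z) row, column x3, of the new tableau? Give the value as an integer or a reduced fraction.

-4

Pivot element is row 2, column x4: 1/2.
Normalize row 2: new (row 2, x3) = (1/2)/(1/2) = 1.
z-row ← z-row − (-1/2)·(new row 2): -9/2 − (-1/2)·1 = -4.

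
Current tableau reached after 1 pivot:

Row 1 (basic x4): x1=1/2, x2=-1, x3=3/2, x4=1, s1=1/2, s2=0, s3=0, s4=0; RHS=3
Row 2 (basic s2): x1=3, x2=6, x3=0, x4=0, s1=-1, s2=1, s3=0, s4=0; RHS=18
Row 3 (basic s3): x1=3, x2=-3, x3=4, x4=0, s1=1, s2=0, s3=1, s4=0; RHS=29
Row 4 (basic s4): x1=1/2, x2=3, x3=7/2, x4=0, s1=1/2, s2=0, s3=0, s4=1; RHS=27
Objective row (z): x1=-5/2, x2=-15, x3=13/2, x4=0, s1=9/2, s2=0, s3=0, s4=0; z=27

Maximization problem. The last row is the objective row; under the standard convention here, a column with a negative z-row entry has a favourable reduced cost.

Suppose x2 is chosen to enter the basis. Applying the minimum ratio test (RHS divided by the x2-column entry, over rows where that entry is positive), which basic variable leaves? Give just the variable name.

Ratios: row 1 (x4): entry -1 ≤ 0, skip; row 2 (s2): 18/6 = 3; row 3 (s3): entry -3 ≤ 0, skip; row 4 (s4): 27/3 = 9.
Minimum ratio 3 is in the s2 row, so s2 leaves.

s2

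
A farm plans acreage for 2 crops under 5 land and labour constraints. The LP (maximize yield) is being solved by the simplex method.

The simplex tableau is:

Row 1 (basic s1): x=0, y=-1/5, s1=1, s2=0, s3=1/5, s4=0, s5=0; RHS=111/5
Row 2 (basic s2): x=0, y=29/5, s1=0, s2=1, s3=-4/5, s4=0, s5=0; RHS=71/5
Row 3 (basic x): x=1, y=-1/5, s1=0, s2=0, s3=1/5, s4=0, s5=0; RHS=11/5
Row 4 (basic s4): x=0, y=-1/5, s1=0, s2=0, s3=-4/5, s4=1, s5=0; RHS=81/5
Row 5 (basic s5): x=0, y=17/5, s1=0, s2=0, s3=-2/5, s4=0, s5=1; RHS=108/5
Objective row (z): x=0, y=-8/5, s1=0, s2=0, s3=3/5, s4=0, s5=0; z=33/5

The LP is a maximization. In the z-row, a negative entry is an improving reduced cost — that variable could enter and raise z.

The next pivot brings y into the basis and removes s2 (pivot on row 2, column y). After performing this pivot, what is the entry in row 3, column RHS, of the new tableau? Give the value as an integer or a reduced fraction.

Pivot element is row 2, column y: 29/5.
Normalize row 2: new (row 2, RHS) = (71/5)/(29/5) = 71/29.
row 3 ← row 3 − (-1/5)·(new row 2): 11/5 − (-1/5)·(71/29) = 78/29.

78/29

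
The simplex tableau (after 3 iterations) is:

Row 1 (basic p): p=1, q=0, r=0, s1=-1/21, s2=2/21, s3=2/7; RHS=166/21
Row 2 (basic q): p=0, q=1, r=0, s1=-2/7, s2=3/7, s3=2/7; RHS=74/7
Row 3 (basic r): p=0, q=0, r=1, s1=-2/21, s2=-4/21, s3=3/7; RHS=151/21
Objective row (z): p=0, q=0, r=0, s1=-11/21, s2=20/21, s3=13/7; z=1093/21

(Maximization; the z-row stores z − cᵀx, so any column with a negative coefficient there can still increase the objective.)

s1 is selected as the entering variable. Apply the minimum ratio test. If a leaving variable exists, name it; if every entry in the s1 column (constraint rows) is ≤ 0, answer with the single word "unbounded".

unbounded

s1-column entries: row 1: -1/21, row 2: -2/7, row 3: -2/21. All ≤ 0, so s1 can increase without bound; the LP is unbounded in this direction.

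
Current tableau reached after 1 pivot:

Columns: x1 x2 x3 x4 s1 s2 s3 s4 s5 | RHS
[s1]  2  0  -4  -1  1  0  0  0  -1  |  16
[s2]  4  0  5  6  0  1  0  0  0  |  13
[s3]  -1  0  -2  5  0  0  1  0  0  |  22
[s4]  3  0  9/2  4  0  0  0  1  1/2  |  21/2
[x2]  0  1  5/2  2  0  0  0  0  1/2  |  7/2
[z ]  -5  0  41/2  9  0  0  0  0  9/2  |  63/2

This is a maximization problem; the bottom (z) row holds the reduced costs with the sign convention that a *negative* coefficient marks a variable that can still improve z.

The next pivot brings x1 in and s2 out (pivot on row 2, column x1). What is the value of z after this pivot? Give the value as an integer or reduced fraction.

191/4

Minimum ratio for x1: 13/4 = 13/4.
z changes by −(z-row coeff of x1)·ratio = −(-5)·(13/4) = 65/4.
New z = 63/2 + (65/4) = 191/4.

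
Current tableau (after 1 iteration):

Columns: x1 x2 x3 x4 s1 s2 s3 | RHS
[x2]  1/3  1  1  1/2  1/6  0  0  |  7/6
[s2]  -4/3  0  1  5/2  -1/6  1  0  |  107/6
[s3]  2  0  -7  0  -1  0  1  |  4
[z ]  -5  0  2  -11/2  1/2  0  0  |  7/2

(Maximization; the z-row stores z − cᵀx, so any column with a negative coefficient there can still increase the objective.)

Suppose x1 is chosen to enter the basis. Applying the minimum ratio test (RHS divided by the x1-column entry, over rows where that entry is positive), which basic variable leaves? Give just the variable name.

Ratios: row 1 (x2): (7/6)/(1/3) = 7/2; row 2 (s2): entry -4/3 ≤ 0, skip; row 3 (s3): 4/2 = 2.
Minimum ratio 2 is in the s3 row, so s3 leaves.

s3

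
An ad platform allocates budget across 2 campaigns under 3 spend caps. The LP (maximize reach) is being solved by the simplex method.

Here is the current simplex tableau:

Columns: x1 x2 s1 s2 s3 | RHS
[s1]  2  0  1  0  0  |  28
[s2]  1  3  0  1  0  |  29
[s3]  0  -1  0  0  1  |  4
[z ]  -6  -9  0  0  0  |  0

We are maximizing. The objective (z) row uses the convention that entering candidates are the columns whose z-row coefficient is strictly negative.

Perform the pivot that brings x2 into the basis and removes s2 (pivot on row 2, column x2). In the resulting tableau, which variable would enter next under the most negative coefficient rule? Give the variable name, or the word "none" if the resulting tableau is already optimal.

Pivot element 3. New z-row = old z-row − (-9)·(row 2/3).
Updated z-row coefficients: x1: -3, x2: 0, s1: 0, s2: 3, s3: 0.
The most negative is -3 in column x1, so x1 would enter next.

x1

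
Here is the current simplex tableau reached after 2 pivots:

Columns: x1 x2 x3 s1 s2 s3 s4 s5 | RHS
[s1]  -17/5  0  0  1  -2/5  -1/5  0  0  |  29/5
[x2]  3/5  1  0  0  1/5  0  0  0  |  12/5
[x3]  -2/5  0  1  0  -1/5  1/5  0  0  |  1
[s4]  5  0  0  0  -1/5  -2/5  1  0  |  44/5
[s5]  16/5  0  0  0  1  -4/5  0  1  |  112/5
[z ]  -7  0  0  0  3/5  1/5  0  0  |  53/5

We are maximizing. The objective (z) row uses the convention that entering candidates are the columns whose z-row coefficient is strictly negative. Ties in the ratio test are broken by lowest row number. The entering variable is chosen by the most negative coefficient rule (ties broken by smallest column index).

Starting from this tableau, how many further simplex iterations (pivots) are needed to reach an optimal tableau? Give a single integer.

3

pivot: x1 in, s4 out → z = 573/25
pivot: s3 in, x3 out → z = 186/7
pivot: s2 in, x2 out → z = 27
No improving column remains; optimal.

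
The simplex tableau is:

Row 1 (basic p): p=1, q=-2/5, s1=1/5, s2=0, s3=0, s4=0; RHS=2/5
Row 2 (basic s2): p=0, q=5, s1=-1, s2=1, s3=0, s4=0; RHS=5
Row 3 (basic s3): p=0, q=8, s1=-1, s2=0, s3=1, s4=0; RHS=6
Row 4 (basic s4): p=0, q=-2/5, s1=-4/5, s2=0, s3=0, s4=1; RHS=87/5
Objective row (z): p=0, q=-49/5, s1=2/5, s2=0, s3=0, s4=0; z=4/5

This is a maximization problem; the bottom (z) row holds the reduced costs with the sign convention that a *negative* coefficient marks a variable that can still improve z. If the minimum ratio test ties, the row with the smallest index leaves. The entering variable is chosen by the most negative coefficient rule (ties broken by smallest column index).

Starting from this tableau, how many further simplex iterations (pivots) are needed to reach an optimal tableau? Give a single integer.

pivot: q in, s3 out → z = 163/20
pivot: s1 in, p out → z = 12
No improving column remains; optimal.

2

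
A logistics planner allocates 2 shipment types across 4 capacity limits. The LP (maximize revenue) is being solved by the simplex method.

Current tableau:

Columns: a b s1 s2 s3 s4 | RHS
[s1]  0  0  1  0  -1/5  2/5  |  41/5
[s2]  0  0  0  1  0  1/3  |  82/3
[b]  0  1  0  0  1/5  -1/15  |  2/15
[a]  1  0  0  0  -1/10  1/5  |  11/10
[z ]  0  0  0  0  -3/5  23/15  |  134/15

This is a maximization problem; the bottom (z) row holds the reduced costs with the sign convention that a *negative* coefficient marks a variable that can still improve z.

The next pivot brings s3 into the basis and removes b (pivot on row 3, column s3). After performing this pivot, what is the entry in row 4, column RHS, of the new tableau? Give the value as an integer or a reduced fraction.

Pivot element is row 3, column s3: 1/5.
Normalize row 3: new (row 3, RHS) = (2/15)/(1/5) = 2/3.
row 4 ← row 4 − (-1/10)·(new row 3): 11/10 − (-1/10)·(2/3) = 7/6.

7/6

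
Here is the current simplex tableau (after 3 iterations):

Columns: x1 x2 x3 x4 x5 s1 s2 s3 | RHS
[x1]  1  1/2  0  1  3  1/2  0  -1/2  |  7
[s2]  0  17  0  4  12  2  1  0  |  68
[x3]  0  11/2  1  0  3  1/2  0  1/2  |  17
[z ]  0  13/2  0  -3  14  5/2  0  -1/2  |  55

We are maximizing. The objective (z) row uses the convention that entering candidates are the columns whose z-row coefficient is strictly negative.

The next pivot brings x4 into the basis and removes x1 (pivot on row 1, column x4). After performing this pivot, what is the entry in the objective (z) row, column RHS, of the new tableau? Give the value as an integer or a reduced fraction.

76

Pivot element is row 1, column x4: 1.
Normalize row 1: new (row 1, RHS) = 7/1 = 7.
z-row ← z-row − (-3)·(new row 1): 55 − (-3)·7 = 76.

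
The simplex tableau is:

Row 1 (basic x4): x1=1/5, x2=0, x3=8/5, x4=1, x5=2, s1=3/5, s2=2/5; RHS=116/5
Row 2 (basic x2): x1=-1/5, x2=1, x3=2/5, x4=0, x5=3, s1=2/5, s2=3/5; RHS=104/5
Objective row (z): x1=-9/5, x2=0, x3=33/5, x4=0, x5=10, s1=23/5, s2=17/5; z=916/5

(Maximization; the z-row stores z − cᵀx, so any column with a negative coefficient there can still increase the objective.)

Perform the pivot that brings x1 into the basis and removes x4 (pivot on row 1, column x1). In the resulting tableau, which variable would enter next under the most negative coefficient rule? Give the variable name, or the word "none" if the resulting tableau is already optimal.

Pivot element 1/5. New z-row = old z-row − (-9/5)·(row 1/(1/5)).
Updated z-row coefficients: x1: 0, x2: 0, x3: 21, x4: 9, x5: 28, s1: 10, s2: 7.
No coefficient is strictly negative; the tableau after this pivot is optimal.

none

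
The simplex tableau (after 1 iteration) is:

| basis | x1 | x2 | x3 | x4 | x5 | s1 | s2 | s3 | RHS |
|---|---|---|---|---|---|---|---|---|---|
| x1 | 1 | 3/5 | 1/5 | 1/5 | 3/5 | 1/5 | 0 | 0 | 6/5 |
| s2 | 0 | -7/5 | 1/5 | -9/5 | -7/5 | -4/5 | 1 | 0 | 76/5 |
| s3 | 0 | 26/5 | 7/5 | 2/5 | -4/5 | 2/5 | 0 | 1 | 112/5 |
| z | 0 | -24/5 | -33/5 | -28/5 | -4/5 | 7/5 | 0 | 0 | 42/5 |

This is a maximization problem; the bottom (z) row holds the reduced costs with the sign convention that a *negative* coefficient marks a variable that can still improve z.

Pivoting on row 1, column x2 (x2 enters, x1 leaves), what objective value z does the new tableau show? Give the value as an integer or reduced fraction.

Minimum ratio for x2: (6/5)/(3/5) = 2.
z changes by −(z-row coeff of x2)·ratio = −(-24/5)·2 = 48/5.
New z = 42/5 + (48/5) = 18.

18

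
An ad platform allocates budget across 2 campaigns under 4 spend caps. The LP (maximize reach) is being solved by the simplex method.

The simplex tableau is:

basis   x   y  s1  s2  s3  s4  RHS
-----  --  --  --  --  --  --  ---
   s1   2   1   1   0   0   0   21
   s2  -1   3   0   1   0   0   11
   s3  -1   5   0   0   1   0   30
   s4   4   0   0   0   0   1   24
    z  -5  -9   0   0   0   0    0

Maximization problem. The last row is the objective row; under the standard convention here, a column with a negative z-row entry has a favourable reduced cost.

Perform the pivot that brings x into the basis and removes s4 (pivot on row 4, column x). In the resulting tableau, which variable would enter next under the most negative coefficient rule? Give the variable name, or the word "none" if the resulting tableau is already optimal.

Pivot element 4. New z-row = old z-row − (-5)·(row 4/4).
Updated z-row coefficients: x: 0, y: -9, s1: 0, s2: 0, s3: 0, s4: 5/4.
The most negative is -9 in column y, so y would enter next.

y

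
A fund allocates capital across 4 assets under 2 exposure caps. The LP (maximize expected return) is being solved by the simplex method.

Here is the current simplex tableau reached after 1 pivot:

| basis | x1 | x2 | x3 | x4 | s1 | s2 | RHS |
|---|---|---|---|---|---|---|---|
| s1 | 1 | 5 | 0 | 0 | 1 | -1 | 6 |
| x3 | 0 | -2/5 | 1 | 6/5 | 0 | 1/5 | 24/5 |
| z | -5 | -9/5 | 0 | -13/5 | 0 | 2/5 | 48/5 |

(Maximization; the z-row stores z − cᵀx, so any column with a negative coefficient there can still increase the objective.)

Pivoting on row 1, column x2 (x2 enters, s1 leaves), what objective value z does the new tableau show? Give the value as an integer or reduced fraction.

Minimum ratio for x2: 6/5 = 6/5.
z changes by −(z-row coeff of x2)·ratio = −(-9/5)·(6/5) = 54/25.
New z = 48/5 + (54/25) = 294/25.

294/25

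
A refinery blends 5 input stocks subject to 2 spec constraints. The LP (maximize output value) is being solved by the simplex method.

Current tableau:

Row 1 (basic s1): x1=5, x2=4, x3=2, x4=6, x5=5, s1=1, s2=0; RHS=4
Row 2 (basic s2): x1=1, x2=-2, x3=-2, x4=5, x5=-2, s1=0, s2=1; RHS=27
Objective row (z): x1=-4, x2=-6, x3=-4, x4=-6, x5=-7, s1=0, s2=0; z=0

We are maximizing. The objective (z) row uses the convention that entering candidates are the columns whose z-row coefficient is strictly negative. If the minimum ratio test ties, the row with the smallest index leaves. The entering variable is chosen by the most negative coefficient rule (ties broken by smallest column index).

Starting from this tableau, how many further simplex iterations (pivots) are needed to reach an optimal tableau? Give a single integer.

2

pivot: x5 in, s1 out → z = 28/5
pivot: x3 in, x5 out → z = 8
No improving column remains; optimal.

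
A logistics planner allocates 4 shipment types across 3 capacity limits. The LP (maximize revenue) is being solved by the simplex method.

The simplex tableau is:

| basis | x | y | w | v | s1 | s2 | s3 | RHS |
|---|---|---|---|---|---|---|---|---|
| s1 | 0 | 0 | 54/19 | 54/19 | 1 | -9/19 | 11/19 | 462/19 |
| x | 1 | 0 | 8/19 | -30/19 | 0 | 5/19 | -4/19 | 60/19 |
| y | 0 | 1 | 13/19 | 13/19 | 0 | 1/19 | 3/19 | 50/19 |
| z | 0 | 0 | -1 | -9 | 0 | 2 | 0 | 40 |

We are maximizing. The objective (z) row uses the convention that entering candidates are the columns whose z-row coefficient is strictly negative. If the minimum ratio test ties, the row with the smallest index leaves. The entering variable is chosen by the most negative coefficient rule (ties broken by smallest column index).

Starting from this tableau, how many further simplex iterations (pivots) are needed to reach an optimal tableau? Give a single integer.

1

pivot: v in, y out → z = 970/13
No improving column remains; optimal.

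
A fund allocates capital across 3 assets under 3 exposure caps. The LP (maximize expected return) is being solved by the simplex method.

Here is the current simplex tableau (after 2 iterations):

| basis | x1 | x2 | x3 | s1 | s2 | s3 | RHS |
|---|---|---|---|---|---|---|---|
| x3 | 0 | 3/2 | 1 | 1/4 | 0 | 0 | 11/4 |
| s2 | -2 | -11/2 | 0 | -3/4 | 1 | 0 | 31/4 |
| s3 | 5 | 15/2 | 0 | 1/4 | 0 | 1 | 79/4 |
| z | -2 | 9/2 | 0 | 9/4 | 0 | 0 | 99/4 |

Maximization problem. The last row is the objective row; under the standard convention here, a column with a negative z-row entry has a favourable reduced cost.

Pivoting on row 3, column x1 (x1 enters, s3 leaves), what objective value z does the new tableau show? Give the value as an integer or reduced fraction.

653/20

Minimum ratio for x1: (79/4)/5 = 79/20.
z changes by −(z-row coeff of x1)·ratio = −(-2)·(79/20) = 79/10.
New z = 99/4 + (79/10) = 653/20.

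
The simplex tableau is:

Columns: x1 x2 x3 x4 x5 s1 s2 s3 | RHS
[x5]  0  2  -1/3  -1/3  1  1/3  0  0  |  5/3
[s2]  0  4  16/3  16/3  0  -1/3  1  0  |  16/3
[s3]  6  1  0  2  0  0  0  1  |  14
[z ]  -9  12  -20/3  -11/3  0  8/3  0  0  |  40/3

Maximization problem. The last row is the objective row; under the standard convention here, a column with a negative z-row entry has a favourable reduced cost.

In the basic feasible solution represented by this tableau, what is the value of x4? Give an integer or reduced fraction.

0

x4 is nonbasic (not in the basis column), so its value in the current BFS is 0.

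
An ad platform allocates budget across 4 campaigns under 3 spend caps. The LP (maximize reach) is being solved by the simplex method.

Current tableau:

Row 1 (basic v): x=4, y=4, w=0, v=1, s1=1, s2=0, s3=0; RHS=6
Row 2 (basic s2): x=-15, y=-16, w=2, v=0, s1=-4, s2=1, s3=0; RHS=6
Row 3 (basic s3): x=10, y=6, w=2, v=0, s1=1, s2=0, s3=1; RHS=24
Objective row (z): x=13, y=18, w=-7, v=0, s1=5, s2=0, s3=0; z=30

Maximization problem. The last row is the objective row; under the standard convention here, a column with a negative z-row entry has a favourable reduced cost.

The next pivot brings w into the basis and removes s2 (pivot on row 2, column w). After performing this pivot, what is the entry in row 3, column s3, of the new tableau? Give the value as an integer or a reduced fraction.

1

Pivot element is row 2, column w: 2.
Normalize row 2: new (row 2, s3) = 0/2 = 0.
row 3 ← row 3 − 2·(new row 2): 1 − 2·0 = 1.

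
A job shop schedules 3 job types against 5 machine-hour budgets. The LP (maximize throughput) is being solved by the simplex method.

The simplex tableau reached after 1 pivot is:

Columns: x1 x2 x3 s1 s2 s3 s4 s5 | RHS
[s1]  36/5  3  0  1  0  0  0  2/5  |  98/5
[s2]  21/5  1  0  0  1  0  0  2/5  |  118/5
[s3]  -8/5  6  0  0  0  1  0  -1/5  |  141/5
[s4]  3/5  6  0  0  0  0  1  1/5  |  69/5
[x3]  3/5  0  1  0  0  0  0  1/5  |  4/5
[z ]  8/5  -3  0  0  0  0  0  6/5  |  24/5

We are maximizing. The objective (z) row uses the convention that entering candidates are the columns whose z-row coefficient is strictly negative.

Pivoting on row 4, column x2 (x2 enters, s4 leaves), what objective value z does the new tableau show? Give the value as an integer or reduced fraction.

Minimum ratio for x2: (69/5)/6 = 23/10.
z changes by −(z-row coeff of x2)·ratio = −(-3)·(23/10) = 69/10.
New z = 24/5 + (69/10) = 117/10.

117/10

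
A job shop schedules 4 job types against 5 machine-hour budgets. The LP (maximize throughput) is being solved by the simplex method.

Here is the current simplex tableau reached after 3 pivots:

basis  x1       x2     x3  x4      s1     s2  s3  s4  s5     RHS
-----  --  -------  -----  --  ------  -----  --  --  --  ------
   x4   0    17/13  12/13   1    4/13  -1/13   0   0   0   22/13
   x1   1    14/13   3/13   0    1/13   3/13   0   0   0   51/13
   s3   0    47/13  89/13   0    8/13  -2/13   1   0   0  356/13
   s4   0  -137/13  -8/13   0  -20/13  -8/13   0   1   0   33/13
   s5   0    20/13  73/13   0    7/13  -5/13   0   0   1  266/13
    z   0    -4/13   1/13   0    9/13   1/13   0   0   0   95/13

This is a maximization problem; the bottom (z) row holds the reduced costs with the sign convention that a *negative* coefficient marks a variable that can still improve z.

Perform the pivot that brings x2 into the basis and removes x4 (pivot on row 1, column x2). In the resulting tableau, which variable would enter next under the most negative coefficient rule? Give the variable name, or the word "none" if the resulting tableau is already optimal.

none

Pivot element 17/13. New z-row = old z-row − (-4/13)·(row 1/(17/13)).
Updated z-row coefficients: x1: 0, x2: 0, x3: 5/17, x4: 4/17, s1: 13/17, s2: 1/17, s3: 0, s4: 0, s5: 0.
No coefficient is strictly negative; the tableau after this pivot is optimal.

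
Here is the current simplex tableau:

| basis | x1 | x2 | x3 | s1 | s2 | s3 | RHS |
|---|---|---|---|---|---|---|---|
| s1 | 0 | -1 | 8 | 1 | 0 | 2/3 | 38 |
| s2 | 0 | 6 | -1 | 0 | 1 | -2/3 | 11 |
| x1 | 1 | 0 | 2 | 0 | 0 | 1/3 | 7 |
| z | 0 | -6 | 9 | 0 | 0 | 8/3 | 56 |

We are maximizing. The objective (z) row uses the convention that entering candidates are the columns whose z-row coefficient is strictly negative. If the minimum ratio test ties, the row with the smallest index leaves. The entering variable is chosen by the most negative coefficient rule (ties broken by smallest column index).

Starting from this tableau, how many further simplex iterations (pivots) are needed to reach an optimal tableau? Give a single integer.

pivot: x2 in, s2 out → z = 67
No improving column remains; optimal.

1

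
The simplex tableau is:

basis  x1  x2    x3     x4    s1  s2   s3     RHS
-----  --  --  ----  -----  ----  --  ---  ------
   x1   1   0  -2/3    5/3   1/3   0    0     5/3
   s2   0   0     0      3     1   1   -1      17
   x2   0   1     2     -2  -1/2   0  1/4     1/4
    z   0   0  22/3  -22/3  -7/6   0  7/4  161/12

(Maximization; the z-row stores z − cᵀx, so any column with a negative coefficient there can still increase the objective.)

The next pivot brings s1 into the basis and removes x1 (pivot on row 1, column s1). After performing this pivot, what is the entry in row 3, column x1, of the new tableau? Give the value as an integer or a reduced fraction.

3/2

Pivot element is row 1, column s1: 1/3.
Normalize row 1: new (row 1, x1) = 1/(1/3) = 3.
row 3 ← row 3 − (-1/2)·(new row 1): 0 − (-1/2)·3 = 3/2.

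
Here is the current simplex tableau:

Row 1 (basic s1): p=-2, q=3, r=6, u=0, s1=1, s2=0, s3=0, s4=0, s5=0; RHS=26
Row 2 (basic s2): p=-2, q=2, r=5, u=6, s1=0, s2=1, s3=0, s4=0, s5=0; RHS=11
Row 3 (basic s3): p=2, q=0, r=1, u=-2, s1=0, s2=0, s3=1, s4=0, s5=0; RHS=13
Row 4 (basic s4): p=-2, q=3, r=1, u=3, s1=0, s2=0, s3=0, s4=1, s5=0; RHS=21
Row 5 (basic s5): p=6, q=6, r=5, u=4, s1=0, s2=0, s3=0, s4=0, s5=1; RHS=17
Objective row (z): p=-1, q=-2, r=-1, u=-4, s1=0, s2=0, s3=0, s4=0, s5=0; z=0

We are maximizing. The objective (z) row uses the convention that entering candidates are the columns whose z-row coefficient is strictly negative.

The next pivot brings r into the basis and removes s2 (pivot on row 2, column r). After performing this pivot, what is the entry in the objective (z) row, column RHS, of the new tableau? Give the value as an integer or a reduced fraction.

Pivot element is row 2, column r: 5.
Normalize row 2: new (row 2, RHS) = 11/5 = 11/5.
z-row ← z-row − (-1)·(new row 2): 0 − (-1)·(11/5) = 11/5.

11/5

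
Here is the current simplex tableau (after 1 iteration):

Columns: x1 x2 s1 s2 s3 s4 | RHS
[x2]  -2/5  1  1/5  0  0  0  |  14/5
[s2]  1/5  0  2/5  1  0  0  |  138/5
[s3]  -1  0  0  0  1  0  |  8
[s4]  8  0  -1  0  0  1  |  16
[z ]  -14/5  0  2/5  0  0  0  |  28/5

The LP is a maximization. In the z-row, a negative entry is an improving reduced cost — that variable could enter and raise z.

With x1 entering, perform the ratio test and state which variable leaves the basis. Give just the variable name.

Ratios: row 1 (x2): entry -2/5 ≤ 0, skip; row 2 (s2): (138/5)/(1/5) = 138; row 3 (s3): entry -1 ≤ 0, skip; row 4 (s4): 16/8 = 2.
Minimum ratio 2 is in the s4 row, so s4 leaves.

s4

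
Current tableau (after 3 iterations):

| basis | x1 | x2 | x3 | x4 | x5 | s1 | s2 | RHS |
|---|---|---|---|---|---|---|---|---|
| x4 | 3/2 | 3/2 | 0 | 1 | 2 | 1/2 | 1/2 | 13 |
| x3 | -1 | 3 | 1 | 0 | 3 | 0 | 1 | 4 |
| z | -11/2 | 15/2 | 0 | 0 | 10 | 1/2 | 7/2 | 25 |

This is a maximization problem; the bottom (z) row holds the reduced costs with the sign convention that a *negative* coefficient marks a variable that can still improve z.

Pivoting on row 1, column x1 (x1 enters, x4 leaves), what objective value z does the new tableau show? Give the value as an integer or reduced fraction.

218/3

Minimum ratio for x1: 13/(3/2) = 26/3.
z changes by −(z-row coeff of x1)·ratio = −(-11/2)·(26/3) = 143/3.
New z = 25 + (143/3) = 218/3.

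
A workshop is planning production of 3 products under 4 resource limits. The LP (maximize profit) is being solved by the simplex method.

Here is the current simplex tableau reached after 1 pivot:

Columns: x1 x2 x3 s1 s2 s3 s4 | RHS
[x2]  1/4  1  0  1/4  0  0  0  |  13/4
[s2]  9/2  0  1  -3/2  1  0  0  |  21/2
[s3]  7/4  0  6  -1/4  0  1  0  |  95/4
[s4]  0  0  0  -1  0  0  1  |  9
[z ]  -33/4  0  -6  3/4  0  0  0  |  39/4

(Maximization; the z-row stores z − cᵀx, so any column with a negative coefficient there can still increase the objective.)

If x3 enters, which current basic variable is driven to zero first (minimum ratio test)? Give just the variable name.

Ratios: row 1 (x2): entry 0 ≤ 0, skip; row 2 (s2): (21/2)/1 = 21/2; row 3 (s3): (95/4)/6 = 95/24; row 4 (s4): entry 0 ≤ 0, skip.
Minimum ratio 95/24 is in the s3 row, so s3 leaves.

s3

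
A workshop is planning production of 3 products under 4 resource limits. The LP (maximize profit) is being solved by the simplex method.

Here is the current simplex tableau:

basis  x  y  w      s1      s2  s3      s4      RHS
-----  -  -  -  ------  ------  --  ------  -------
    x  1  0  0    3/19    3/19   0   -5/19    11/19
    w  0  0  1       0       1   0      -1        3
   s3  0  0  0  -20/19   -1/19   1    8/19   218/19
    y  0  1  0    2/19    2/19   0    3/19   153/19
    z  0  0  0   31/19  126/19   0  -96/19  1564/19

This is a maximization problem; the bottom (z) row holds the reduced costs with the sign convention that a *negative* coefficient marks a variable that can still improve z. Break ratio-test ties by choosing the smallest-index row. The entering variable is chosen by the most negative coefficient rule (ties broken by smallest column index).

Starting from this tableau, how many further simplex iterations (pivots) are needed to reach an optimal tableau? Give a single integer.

pivot: s4 in, s3 out → z = 220
pivot: s1 in, y out → z = 605/2
No improving column remains; optimal.

2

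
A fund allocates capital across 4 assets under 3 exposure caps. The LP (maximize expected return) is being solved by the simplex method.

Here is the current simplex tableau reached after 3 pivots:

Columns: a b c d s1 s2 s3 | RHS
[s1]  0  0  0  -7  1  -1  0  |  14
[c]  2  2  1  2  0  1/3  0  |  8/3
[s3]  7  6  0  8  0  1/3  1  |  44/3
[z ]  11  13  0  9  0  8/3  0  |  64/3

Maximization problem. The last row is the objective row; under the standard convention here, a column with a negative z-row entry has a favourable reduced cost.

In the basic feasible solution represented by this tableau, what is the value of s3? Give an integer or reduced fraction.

s3 is basic (row 3); its value is the RHS of that row: 44/3.

44/3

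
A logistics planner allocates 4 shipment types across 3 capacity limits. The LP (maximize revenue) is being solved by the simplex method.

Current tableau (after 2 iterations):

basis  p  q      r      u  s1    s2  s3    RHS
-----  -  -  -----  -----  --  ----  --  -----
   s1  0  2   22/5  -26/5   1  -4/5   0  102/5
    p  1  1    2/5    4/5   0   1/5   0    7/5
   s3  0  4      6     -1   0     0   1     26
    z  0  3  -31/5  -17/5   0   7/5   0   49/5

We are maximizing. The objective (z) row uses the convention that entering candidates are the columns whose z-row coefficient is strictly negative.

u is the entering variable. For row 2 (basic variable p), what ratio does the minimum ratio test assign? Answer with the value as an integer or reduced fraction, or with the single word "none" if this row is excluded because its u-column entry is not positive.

7/4

Ratio = RHS / (u entry) = (7/5) / (4/5) = 7/4.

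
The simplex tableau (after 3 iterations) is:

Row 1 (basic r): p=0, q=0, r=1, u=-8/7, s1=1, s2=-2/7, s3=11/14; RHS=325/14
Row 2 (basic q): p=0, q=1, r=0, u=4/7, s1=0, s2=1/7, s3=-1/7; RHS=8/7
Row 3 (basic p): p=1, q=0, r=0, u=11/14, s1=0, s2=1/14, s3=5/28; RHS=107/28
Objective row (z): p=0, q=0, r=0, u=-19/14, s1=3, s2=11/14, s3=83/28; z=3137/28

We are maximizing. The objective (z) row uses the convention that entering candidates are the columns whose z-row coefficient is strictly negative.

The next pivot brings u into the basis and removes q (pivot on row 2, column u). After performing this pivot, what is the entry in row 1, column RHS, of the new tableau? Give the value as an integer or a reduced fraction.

Pivot element is row 2, column u: 4/7.
Normalize row 2: new (row 2, RHS) = (8/7)/(4/7) = 2.
row 1 ← row 1 − (-8/7)·(new row 2): 325/14 − (-8/7)·2 = 51/2.

51/2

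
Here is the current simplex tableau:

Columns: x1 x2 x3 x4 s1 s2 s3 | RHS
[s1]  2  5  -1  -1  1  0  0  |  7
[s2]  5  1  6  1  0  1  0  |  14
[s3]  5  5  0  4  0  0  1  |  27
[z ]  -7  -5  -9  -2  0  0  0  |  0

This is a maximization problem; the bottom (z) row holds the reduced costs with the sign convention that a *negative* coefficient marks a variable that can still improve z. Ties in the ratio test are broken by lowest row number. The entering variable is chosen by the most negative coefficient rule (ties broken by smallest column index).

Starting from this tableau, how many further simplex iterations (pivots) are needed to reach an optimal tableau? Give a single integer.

pivot: x3 in, s2 out → z = 21
pivot: x2 in, s1 out → z = 847/31
pivot: x4 in, s3 out → z = 4664/149
No improving column remains; optimal.

3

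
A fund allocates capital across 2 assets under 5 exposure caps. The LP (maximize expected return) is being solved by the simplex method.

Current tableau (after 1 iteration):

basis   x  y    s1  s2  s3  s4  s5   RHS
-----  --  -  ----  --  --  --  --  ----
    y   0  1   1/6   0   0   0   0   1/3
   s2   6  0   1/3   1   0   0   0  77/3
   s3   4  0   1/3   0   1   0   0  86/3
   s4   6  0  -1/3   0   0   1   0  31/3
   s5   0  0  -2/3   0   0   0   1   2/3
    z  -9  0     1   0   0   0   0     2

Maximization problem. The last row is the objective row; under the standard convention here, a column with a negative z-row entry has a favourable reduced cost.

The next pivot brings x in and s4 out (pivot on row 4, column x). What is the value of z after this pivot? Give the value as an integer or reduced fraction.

Minimum ratio for x: (31/3)/6 = 31/18.
z changes by −(z-row coeff of x)·ratio = −(-9)·(31/18) = 31/2.
New z = 2 + (31/2) = 35/2.

35/2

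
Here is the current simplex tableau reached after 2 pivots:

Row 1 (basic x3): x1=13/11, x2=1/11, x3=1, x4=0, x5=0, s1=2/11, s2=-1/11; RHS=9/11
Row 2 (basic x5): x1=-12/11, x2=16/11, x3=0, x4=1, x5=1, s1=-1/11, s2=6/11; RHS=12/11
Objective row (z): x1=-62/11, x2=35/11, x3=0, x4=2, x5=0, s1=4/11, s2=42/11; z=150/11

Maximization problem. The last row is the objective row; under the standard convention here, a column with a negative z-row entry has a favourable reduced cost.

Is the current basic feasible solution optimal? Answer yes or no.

Column x1 has objective-row coefficient -62/11, which is negative; an improving pivot exists, so not yet optimal.

no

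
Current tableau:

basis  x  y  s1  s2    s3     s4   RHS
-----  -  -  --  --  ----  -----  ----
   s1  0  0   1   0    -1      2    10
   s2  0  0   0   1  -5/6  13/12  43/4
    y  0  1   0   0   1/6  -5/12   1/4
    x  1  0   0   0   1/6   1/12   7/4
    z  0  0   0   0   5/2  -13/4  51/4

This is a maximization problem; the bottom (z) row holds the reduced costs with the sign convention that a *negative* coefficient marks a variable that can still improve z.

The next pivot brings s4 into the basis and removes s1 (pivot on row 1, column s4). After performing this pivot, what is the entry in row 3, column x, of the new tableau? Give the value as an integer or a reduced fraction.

0

Pivot element is row 1, column s4: 2.
Normalize row 1: new (row 1, x) = 0/2 = 0.
row 3 ← row 3 − (-5/12)·(new row 1): 0 − (-5/12)·0 = 0.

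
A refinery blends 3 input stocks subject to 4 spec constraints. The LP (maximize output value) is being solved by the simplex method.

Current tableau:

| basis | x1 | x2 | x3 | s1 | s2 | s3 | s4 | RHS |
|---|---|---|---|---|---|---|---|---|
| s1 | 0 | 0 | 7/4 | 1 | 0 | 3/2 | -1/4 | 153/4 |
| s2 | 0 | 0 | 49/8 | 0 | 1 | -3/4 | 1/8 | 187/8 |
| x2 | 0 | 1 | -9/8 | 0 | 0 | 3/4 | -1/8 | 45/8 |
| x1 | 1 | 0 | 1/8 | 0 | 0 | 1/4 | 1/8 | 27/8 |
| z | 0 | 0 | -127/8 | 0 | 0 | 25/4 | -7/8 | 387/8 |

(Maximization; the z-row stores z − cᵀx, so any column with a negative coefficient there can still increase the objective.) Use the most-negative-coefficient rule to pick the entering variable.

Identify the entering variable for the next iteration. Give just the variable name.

Objective-row coefficients: x1: 0, x2: 0, x3: -127/8, s1: 0, s2: 0, s3: 25/4, s4: -7/8.
The most negative is -127/8 in column x3, so x3 enters.

x3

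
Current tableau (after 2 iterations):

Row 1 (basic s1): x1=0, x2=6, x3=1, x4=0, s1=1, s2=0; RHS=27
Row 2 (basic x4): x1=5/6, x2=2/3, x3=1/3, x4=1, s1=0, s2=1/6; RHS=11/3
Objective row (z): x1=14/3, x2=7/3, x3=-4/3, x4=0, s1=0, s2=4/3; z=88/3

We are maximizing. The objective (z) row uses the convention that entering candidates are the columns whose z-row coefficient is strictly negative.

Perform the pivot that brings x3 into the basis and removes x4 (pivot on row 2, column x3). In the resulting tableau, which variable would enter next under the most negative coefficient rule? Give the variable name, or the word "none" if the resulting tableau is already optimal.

Pivot element 1/3. New z-row = old z-row − (-4/3)·(row 2/(1/3)).
Updated z-row coefficients: x1: 8, x2: 5, x3: 0, x4: 4, s1: 0, s2: 2.
No coefficient is strictly negative; the tableau after this pivot is optimal.

none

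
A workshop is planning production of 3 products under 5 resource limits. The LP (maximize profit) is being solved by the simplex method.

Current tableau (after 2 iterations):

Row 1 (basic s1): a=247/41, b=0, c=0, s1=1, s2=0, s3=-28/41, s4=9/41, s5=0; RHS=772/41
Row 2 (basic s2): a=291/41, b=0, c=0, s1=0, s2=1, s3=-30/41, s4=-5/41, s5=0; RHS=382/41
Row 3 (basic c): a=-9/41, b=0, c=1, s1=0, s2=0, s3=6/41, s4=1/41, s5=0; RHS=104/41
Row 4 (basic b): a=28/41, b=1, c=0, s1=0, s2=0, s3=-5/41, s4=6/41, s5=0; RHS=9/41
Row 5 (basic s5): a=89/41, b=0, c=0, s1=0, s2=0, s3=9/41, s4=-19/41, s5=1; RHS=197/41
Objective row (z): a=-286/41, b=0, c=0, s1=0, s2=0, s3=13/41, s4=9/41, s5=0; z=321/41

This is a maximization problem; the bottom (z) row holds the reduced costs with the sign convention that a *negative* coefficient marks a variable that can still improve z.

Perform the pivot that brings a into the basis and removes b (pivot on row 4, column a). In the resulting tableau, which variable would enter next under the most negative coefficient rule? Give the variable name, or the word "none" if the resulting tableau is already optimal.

s3

Pivot element 28/41. New z-row = old z-row − (-286/41)·(row 4/(28/41)).
Updated z-row coefficients: a: 0, b: 143/14, c: 0, s1: 0, s2: 0, s3: -13/14, s4: 12/7, s5: 0.
The most negative is -13/14 in column s3, so s3 would enter next.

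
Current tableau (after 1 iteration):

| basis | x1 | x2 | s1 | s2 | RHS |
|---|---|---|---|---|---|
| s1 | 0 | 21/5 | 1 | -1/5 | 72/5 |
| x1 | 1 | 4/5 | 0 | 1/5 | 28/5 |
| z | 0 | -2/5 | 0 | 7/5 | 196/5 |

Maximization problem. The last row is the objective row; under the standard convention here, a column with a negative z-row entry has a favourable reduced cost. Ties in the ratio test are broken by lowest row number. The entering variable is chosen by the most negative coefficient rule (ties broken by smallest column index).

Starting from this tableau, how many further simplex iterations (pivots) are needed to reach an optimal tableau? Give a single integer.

1

pivot: x2 in, s1 out → z = 284/7
No improving column remains; optimal.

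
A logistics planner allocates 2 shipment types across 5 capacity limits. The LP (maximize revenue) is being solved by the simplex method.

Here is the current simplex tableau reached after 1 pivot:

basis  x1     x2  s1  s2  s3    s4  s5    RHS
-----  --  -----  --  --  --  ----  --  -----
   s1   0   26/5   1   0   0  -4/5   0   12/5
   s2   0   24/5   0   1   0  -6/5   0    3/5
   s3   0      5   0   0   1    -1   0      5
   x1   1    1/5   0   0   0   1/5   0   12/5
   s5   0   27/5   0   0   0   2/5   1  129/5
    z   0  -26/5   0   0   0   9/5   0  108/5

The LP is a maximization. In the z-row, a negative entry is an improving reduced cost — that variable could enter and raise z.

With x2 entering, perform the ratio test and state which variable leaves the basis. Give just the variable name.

s2

Ratios: row 1 (s1): (12/5)/(26/5) = 6/13; row 2 (s2): (3/5)/(24/5) = 1/8; row 3 (s3): 5/5 = 1; row 4 (x1): (12/5)/(1/5) = 12; row 5 (s5): (129/5)/(27/5) = 43/9.
Minimum ratio 1/8 is in the s2 row, so s2 leaves.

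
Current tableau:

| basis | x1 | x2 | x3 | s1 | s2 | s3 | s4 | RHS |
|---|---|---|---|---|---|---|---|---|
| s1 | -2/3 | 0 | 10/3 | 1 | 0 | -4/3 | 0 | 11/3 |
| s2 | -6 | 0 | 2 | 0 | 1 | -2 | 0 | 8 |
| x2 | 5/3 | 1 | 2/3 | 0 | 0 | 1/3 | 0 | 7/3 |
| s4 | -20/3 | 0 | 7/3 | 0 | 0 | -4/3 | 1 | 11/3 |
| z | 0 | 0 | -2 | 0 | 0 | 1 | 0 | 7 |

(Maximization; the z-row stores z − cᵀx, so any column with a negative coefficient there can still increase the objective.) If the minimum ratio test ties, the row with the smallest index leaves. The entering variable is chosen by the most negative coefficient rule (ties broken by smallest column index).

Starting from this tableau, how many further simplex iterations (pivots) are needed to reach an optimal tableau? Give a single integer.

pivot: x3 in, s1 out → z = 46/5
pivot: x1 in, x2 out → z = 86/9
No improving column remains; optimal.

2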